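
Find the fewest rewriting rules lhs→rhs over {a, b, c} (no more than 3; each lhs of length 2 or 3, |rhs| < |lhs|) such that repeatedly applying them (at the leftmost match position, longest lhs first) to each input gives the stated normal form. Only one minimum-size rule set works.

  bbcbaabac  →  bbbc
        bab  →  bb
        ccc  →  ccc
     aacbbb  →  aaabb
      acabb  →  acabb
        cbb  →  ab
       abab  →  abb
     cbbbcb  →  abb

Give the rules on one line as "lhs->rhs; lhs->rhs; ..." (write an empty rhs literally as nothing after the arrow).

ba->b; cb->a

  | bbcbaabac => bbaaabac => bbaabac => bbabac => bbbac => bbbc
  | bab => bb
  | ccc
  | aacbbb => aaabb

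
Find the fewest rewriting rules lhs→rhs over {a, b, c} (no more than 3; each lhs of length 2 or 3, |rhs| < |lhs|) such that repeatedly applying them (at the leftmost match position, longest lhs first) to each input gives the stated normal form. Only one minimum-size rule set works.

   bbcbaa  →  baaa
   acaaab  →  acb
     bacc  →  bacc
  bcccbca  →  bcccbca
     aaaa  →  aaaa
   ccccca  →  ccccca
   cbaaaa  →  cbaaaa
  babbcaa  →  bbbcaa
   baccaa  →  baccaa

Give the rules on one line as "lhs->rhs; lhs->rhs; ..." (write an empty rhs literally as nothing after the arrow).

ab->b; bcb->a

  | bbcbaa => baaa
  | acaaab => acaab => acab => acb
  | bacc
  | bcccbca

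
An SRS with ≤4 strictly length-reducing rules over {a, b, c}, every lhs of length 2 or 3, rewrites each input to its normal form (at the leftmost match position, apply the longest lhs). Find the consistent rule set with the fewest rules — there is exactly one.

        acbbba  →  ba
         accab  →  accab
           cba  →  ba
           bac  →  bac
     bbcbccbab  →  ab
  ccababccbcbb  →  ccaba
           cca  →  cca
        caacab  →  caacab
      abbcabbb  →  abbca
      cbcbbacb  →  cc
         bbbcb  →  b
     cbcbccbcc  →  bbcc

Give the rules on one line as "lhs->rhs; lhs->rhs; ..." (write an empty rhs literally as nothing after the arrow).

acb->cc; bbb->; cb->b; ccb->

  | acbbba => ccbba => ba
  | accab
  | cba => ba
  | bac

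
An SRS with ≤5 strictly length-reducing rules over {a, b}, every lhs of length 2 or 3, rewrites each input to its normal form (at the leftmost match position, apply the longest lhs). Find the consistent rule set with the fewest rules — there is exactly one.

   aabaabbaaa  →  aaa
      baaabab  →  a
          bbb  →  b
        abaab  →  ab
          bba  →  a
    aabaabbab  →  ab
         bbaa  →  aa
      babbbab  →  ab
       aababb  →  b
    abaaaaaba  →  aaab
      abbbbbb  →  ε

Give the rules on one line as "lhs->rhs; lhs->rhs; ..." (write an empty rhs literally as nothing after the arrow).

aba->b; abb->; ba->a; bb->

  | aabaabbaaa => ababbaaa => bbbaaa => baaa => aaa
  | baaabab => aaabab => aabb => a
  | bbb => b
  | abaab => bab => ab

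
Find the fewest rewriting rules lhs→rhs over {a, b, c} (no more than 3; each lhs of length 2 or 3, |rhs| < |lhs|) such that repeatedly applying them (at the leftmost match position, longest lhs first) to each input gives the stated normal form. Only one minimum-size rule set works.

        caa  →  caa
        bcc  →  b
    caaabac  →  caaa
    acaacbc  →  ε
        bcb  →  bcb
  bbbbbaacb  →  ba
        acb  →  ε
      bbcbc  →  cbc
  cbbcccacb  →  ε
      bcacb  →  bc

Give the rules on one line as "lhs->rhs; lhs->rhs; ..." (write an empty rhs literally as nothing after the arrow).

  | caa
  | bcc => b
  | caaabac => caaabb => caaa
  | acaacbc => baacbc => babbc => bac => bb => ε

ac->b; bb->; cc->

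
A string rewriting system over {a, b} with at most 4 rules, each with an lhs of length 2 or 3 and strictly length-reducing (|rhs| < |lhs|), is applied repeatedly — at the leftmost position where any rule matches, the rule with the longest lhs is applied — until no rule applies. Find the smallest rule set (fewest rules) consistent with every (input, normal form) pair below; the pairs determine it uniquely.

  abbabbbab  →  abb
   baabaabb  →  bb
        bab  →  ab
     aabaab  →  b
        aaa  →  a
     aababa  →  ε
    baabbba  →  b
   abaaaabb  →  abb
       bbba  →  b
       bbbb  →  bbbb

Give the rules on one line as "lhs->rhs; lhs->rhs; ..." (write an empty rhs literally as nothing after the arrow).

  | abbabbbab => abbbab => abb
  | baabaabb => aabaabb => baabb => aabb => bb
  | bab => ab
  | aabaab => baab => aab => b

aa->; ba->a; bba->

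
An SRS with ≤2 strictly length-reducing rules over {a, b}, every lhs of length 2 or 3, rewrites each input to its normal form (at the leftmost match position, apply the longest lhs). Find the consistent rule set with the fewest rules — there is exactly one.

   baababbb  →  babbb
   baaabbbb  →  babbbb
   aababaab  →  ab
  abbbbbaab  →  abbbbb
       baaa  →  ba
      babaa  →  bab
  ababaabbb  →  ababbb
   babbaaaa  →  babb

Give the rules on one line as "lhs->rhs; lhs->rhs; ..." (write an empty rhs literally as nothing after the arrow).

aa->; aab->

  | baababbb => babbb
  | baaabbbb => babbbb
  | aababaab => abaab => ab
  | abbbbbaab => abbbbb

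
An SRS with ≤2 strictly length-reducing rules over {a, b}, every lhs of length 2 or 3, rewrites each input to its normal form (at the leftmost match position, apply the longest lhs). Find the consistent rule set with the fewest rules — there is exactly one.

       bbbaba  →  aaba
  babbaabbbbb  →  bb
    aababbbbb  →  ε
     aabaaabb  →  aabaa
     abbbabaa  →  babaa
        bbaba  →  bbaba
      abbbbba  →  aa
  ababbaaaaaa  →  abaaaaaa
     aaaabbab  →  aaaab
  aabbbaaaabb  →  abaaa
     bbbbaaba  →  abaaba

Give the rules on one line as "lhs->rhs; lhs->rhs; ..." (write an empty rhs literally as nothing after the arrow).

abb->; bbb->a

  | bbbaba => aaba
  | babbaabbbbb => baabbbbb => babbb => bb
  | aababbbbb => aabbbb => abb => ε
  | aabaaabb => aabaa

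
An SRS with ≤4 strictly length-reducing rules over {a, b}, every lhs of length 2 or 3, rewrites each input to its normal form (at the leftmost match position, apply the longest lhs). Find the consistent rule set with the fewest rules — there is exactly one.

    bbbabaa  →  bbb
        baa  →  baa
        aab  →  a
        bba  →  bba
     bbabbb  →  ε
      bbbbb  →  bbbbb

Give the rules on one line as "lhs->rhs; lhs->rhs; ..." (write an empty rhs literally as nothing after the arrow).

  | bbbabaa => bbaaa => bbb
  | baa
  | aab => a
  | bba

aaa->b; ab->; bab->a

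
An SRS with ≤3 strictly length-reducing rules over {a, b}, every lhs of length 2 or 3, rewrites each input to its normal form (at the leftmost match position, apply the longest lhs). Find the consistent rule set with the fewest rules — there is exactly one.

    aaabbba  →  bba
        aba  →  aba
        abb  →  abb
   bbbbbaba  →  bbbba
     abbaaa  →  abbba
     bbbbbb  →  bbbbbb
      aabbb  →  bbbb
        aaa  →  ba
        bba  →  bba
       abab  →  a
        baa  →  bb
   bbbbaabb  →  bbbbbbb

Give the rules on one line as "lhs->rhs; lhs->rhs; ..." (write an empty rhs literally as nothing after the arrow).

aa->b; bab->

  | aaabbba => babbba => bba
  | aba
  | abb
  | bbbbbaba => bbbba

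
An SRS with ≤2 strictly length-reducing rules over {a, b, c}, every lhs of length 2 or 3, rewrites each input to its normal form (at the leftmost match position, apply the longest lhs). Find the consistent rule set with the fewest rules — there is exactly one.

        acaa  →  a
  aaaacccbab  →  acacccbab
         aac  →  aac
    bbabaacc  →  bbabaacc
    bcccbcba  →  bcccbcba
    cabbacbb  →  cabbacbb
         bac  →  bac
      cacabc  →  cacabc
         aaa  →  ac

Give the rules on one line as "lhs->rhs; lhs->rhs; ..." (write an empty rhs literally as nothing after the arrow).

aaa->ac; caa->

  | acaa => a
  | aaaacccbab => acacccbab
  | aac
  | bbabaacc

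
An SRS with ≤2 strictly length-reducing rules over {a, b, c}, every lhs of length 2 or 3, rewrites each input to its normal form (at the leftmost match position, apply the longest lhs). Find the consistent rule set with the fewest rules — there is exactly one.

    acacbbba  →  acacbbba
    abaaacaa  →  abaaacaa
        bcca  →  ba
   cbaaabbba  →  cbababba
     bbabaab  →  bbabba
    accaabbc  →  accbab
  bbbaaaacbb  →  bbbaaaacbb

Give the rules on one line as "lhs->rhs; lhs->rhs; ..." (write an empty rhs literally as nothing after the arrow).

  | acacbbba
  | abaaacaa
  | bcca => bca => ba
  | cbaaabbba => cbababba

aab->ba; bc->b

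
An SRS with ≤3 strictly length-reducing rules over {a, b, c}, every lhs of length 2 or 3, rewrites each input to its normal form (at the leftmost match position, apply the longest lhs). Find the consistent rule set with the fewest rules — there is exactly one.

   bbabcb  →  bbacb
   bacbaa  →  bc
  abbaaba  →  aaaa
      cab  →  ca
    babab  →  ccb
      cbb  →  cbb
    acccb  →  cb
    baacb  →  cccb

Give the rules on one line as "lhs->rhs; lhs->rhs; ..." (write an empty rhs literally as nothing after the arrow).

  | bbabcb => bbacb
  | bacbaa => baccc => bc
  | abbaaba => abaaba => aaaba => aaaa
  | cab => ca

ab->a; acc->; baa->cc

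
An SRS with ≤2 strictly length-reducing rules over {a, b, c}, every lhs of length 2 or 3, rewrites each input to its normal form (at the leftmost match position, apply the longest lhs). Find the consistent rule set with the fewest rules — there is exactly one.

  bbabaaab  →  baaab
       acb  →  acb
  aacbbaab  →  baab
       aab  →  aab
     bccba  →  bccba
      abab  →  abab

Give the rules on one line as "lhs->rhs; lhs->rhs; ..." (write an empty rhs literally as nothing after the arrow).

  | bbabaaab => baaab
  | acb
  | aacbbaab => babbaab => baab
  | aab

aac->ba; bba->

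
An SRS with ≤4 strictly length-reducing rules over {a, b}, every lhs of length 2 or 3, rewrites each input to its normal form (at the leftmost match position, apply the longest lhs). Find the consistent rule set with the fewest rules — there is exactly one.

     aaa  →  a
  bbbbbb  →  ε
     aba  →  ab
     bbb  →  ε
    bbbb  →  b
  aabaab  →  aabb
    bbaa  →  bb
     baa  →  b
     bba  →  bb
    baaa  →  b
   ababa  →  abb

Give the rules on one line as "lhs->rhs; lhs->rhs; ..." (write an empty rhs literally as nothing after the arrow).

  | aaa => a
  | bbbbbb => bbb => ε
  | aba => ab
  | bbb => ε

aaa->a; ba->b; bbb->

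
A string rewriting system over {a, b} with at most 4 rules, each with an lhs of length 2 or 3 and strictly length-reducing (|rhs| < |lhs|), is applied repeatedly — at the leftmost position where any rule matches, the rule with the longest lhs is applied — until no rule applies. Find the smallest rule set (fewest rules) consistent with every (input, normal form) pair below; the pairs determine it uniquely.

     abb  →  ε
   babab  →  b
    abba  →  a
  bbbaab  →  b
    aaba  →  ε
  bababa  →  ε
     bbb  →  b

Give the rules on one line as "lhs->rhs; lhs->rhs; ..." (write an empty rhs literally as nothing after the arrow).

  | abb => bb => ε
  | babab => bab => b
  | abba => bba => a
  | bbbaab => baab => ab => b

ab->b; ba->; bb->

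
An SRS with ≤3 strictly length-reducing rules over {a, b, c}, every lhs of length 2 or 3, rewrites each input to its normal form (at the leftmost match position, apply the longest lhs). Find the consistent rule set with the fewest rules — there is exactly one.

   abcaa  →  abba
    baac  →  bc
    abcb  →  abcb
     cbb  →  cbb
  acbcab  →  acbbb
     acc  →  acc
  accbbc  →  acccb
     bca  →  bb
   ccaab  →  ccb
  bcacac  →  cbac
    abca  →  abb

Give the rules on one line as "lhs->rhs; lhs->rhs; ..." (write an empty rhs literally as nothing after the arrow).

  | abcaa => abba
  | baac => bc
  | abcb
  | cbb

aa->; bbc->cb; bca->bb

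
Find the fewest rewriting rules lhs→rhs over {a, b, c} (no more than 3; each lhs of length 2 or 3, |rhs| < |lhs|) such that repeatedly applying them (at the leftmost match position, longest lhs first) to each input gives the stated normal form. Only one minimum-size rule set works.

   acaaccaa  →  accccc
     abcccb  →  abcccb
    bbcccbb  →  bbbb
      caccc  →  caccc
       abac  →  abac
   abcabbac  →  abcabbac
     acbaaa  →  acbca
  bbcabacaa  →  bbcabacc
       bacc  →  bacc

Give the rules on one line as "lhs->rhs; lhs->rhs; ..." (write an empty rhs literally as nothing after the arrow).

  | acaaccaa => accccaa => accccc
  | abcccb
  | bbcccbb => bbccbb => bbcbb => bbbb
  | caccc

aa->c; cbb->bb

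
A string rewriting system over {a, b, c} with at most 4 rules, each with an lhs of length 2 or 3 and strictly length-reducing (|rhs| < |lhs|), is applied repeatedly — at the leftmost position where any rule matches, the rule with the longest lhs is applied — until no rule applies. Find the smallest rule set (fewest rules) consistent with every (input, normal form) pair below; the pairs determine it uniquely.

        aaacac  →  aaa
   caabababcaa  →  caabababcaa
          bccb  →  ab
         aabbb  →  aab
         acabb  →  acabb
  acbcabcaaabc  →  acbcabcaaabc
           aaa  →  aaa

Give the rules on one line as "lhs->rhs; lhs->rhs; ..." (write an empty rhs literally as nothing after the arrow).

bbb->b; bcc->a; cac->

  | aaacac => aaa
  | caabababcaa
  | bccb => ab
  | aabbb => aab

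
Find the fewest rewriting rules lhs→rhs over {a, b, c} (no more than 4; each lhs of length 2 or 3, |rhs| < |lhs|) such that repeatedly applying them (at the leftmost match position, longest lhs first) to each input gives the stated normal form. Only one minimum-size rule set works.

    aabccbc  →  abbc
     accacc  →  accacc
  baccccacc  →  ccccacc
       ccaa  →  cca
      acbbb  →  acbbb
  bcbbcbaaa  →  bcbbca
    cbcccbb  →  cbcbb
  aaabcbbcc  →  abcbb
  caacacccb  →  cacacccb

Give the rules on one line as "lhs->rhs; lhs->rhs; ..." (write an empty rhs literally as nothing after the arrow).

  | aabccbc => abccbc => abbc
  | accacc
  | baccccacc => ccccacc
  | ccaa => cca

aa->a; ba->; bcc->b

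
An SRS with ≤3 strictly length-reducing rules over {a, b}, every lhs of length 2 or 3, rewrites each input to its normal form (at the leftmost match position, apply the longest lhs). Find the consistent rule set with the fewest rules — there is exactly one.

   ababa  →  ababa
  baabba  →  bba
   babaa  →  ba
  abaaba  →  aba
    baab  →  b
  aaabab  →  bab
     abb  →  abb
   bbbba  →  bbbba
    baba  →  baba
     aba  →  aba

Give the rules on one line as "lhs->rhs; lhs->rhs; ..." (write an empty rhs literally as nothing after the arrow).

  | ababa
  | baabba => bba
  | babaa => ba
  | abaaba => aba

aaa->; baa->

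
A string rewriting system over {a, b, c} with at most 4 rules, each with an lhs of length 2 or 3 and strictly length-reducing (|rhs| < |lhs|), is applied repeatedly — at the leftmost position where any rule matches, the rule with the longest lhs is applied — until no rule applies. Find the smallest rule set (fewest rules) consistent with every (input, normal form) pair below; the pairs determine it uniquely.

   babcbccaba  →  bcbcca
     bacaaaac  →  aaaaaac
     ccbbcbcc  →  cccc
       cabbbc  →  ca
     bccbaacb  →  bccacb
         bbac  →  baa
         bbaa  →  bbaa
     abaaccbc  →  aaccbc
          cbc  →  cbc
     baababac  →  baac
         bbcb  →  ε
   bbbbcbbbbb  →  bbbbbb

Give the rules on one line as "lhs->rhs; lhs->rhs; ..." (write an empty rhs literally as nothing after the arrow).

  | babcbccaba => bcbccaba => bcbcca
  | bacaaaac => aaaaaac
  | ccbbcbcc => ccabcc => cccc
  | cabbbc => cbbc => ca

ab->; bac->aa; bbc->a; cba->c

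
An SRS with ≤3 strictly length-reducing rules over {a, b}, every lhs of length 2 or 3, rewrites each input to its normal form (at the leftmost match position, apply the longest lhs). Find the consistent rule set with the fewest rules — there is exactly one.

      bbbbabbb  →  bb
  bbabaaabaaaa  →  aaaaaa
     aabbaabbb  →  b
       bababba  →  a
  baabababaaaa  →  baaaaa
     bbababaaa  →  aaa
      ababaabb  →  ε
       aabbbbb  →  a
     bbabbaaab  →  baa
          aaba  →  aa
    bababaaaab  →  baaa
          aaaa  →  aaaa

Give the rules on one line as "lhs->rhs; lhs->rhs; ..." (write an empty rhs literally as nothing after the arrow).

ab->; bba->a; bbb->a

  | bbbbabbb => ababbb => abbb => bb
  | bbabaaabaaaa => abaaabaaaa => aaabaaaa => aaaaaa
  | aabbaabbb => abaabbb => aabbb => abb => b
  | bababba => babba => bba => a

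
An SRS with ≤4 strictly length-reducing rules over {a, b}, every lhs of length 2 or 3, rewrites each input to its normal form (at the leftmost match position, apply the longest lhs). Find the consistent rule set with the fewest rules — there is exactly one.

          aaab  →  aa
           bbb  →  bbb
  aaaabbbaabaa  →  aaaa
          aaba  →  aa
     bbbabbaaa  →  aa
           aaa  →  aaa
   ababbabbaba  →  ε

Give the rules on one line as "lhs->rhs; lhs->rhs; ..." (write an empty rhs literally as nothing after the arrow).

  | aaab => aa
  | bbb
  | aaaabbbaabaa => aaabbaabaa => aabaabaa => aaabaa => aaaa
  | aaba => aa

ab->; ba->; bba->ba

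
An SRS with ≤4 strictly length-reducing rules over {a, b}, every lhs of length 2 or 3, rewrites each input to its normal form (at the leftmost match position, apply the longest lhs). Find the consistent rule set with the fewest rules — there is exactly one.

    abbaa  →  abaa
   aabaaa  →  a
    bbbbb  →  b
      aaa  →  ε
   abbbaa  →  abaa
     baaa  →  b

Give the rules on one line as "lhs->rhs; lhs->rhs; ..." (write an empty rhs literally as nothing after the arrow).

aaa->; aab->a; bb->b

  | abbaa => abaa
  | aabaaa => aaaa => a
  | bbbbb => bbbb => bbb => bb => b
  | aaa => ε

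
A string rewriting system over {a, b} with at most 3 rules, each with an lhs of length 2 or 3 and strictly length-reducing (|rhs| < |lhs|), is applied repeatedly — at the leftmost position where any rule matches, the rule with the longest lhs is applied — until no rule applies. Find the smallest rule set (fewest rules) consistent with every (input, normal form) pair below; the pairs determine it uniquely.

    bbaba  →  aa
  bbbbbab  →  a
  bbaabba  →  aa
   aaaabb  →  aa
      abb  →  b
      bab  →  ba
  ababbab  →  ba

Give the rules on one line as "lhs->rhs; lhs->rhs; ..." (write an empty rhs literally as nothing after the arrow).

  | bbaba => aaba => aa
  | bbbbbab => abbbab => bbab => aab => a
  | bbaabba => aaabba => aaba => aa
  | aaaabb => aaab => aa

ab->; bab->ba; bb->a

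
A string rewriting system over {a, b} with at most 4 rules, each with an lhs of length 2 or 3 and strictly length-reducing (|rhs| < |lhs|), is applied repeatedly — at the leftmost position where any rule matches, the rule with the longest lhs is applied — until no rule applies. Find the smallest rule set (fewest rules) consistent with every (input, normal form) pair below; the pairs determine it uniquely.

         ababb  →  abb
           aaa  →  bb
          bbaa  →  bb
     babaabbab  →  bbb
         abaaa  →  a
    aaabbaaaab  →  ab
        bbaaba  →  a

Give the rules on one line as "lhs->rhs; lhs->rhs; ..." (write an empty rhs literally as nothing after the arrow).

  | ababb => aabb => abb
  | aaa => bb
  | bbaa => aaa => bb
  | babaabbab => abaabbab => aaabbab => bbbbab => bbaab => aaab => bbb

aa->a; aaa->bb; ba->a; bba->aa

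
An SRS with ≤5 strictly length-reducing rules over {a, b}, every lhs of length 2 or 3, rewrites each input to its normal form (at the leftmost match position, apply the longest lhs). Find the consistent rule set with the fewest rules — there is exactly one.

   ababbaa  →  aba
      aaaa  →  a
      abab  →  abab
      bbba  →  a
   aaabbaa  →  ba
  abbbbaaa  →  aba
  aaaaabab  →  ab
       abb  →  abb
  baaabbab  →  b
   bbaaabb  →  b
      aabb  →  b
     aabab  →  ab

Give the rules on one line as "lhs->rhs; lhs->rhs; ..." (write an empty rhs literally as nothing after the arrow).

  | ababbaa => abaa => aba
  | aaaa => aaa => aa => a
  | abab
  | bbba => a

aa->a; aab->; bba->; bbb->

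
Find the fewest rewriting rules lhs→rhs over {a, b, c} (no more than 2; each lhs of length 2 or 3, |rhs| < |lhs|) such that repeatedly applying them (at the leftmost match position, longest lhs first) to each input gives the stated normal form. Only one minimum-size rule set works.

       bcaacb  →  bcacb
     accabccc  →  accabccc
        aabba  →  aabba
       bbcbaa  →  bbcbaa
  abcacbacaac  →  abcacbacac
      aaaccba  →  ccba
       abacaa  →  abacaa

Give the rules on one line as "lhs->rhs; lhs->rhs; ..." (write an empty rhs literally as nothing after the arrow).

  | bcaacb => bcacb
  | accabccc
  | aabba
  | bbcbaa

aaa->; aac->ac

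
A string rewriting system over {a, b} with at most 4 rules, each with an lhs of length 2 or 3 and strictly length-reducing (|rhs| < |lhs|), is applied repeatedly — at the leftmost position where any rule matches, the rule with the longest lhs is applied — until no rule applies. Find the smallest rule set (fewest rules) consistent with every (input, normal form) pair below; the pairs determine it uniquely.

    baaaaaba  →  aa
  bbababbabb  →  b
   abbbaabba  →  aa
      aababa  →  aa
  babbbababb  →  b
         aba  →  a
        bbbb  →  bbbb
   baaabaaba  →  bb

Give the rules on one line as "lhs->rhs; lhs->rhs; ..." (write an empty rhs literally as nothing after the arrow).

aaa->bb; ab->; ba->; bab->aa

  | baaaaaba => aaaaba => bbaba => baaa => aa
  | bbababbabb => baaabbabb => aabbabb => ababb => abb => b
  | abbbaabba => bbaabba => babba => aaba => aa
  | aababa => aaba => aa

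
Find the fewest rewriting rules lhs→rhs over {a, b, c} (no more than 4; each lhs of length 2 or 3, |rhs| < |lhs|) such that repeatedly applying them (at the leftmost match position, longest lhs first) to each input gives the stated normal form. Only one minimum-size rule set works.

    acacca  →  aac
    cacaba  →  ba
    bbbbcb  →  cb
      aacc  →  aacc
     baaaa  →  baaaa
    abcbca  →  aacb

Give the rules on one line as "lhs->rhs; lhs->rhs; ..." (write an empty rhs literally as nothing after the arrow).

  | acacca => abcca => abcb => aac
  | cacaba => bcaba => bbba => ba
  | bbbbcb => bbcb => cb
  | aacc

bb->; bcb->ac; ca->b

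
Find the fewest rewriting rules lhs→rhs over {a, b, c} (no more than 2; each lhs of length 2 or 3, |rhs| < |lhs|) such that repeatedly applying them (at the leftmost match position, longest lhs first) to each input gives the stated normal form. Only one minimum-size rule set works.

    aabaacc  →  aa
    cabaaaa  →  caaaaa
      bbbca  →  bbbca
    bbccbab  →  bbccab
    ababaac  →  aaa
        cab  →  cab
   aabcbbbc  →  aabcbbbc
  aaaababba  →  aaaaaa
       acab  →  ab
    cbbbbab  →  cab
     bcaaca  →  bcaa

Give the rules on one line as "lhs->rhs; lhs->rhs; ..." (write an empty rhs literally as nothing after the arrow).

  | aabaacc => aaaacc => aaac => aa
  | cabaaaa => caaaaa
  | bbbca
  | bbccbab => bbccab

ac->; ba->a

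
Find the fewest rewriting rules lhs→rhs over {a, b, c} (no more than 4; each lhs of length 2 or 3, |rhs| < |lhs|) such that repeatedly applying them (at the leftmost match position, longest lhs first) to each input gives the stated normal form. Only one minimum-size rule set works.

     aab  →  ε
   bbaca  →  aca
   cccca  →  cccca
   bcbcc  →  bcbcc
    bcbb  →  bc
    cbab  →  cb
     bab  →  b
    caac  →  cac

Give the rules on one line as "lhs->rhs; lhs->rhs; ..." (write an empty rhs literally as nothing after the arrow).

  | aab => ab => ε
  | bbaca => aca
  | cccca
  | bcbcc

aa->a; ab->; bb->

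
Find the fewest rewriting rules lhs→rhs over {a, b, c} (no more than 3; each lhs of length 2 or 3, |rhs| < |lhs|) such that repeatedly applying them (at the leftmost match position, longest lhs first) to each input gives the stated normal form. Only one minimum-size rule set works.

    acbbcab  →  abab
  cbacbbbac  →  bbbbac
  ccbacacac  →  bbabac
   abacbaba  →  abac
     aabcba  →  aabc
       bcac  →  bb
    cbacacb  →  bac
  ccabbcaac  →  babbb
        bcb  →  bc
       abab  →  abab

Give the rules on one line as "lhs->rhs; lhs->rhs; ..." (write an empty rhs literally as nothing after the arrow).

ca->c; cb->c; cc->b

  | acbbcab => acbcab => accab => abab
  | cbacbbbac => cacbbbac => ccbbbac => bbbbac
  | ccbacacac => bbacacac => bbaccac => bbabac
  | abacbaba => abacaba => abacba => abaca => abac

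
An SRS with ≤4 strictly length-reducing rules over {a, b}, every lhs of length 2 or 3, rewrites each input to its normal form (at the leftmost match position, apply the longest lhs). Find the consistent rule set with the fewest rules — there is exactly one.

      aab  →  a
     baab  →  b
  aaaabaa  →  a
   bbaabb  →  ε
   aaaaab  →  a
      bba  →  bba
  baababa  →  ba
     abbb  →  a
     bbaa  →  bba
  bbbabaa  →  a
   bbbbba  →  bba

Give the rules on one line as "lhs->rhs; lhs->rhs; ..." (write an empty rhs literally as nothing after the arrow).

  | aab => ab => a
  | baab => bab => b
  | aaaabaa => aaabaa => aabaa => abaa => aaa => aa => a
  | bbaabb => bbabb => bbb => ε

aa->a; ab->a; bab->b; bbb->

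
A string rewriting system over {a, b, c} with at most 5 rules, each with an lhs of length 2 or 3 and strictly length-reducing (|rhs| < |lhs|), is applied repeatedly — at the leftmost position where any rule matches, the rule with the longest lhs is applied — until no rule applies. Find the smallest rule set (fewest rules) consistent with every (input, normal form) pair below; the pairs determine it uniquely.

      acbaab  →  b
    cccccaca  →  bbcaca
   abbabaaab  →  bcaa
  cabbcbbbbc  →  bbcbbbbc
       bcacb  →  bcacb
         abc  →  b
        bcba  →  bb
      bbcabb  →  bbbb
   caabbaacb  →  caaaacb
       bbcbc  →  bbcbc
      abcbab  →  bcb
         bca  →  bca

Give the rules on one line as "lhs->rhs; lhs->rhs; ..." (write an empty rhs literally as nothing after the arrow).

aab->aa; ab->c; ba->c; cc->b

  | acbaab => accab => abab => cab => cc => b
  | cccccaca => bcccaca => bbcaca
  | abbabaaab => cbabaaab => ccbaaab => bbaaab => bcaab => bcaa
  | cabbcbbbbc => ccbcbbbbc => bbcbbbbc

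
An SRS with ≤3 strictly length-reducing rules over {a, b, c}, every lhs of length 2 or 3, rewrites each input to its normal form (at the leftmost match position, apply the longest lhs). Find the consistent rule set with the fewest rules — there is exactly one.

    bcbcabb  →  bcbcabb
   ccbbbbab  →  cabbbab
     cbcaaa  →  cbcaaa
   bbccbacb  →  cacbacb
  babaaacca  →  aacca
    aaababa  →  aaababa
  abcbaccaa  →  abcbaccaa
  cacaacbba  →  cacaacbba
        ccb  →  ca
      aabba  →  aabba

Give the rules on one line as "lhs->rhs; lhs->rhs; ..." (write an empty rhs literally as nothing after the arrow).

  | bcbcabb
  | ccbbbbab => cabbbab
  | cbcaaa
  | bbccbacb => cacbacb

baa->a; bbc->ca; ccb->ca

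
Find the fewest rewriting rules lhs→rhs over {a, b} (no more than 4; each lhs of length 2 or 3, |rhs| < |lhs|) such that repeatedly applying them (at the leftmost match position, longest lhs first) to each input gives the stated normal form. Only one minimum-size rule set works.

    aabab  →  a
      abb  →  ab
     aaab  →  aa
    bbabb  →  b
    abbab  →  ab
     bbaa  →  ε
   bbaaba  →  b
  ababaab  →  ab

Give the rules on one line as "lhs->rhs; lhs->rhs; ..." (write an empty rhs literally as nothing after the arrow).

aab->a; ba->b; baa->; bb->b

  | aabab => aab => a
  | abb => ab
  | aaab => aa
  | bbabb => babb => bbb => bb => b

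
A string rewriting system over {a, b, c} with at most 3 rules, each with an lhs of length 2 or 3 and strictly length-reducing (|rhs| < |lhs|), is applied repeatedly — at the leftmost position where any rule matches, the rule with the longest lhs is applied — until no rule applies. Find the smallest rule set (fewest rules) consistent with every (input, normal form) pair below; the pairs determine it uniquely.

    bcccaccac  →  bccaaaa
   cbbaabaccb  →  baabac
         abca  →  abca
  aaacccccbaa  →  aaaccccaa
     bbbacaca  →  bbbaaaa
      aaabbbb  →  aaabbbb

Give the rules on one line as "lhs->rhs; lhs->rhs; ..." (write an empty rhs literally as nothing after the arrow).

  | bcccaccac => bccaacac => bccaaaa
  | cbbaabaccb => baabaccb => baabac
  | abca
  | aaacccccbaa => aaaccccaa

cac->aa; cb->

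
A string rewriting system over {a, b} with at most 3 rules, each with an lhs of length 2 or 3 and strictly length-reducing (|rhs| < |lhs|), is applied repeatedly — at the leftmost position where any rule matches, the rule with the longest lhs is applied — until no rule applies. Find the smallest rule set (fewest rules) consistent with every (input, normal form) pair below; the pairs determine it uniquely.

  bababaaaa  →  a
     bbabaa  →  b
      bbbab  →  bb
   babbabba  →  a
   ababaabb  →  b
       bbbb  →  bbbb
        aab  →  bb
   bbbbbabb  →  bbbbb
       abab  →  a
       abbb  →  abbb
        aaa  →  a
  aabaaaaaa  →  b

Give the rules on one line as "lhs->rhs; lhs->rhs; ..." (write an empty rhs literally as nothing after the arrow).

aa->b; ba->a; bab->

  | bababaaaa => abaaaa => aaaaa => baaa => aaa => ba => a
  | bbabaa => baa => aa => b
  | bbbab => bb
  | babbabba => babba => ba => a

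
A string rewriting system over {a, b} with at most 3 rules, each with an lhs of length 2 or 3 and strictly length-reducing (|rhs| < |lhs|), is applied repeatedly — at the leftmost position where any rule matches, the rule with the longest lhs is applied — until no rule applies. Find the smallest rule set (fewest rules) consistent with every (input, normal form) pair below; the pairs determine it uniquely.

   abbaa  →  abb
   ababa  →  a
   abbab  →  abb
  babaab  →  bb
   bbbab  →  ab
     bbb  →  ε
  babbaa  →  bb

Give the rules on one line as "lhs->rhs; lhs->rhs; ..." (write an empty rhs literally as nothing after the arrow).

ba->; baa->b; bbb->

  | abbaa => abb
  | ababa => aba => a
  | abbab => abb
  | babaab => baab => bb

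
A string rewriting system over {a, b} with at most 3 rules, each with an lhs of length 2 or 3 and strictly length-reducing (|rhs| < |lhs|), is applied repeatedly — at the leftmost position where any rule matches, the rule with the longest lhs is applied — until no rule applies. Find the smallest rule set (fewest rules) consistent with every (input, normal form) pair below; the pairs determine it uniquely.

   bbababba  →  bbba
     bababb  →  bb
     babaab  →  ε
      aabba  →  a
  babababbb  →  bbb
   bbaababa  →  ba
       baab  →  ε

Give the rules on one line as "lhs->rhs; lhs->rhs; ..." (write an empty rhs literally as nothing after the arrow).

ab->; baa->a

  | bbababba => bbabba => bbba
  | bababb => babb => bb
  | babaab => baab => ab => ε
  | aabba => aba => a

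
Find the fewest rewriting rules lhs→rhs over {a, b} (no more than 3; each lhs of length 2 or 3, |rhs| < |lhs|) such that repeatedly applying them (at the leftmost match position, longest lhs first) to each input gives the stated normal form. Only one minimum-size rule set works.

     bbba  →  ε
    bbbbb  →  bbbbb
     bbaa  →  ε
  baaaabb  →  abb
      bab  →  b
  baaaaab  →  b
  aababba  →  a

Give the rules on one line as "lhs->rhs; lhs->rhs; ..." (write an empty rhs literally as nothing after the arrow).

  | bbba => ba => ε
  | bbbbb
  | bbaa => aa => ε
  | baaaabb => aaabb => abb

aa->; ba->; bba->a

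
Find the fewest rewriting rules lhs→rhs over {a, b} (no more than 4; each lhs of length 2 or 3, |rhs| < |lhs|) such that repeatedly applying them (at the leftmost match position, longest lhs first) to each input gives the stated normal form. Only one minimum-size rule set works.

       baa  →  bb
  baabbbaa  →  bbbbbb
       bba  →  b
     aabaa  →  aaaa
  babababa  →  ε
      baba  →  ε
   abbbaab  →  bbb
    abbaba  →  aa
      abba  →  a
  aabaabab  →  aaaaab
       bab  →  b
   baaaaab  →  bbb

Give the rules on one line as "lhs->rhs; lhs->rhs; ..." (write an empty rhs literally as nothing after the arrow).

  | baa => bb
  | baabbbaa => bbbbbaa => bbbbbb
  | bba => b
  | aabaa => aaaa

aba->aa; abb->; ba->; baa->bb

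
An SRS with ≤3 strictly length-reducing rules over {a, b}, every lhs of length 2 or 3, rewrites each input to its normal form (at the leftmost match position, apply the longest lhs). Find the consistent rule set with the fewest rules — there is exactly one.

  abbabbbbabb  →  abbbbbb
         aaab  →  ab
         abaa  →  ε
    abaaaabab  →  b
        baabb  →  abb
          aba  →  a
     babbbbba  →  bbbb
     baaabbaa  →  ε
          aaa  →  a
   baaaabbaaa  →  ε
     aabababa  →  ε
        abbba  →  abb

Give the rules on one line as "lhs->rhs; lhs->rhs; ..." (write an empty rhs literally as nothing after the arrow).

aa->; ba->

  | abbabbbbabb => abbbbbabb => abbbbbb
  | aaab => ab
  | abaa => aa => ε
  | abaaaabab => aaaabab => aabab => bab => b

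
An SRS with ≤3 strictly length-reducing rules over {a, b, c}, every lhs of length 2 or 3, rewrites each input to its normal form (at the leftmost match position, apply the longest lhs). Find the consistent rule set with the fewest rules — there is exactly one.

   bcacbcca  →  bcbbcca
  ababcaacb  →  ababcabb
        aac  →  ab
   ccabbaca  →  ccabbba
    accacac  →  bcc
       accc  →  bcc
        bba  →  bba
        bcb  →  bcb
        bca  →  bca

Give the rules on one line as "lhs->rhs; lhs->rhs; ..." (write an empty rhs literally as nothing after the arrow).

  | bcacbcca => bcbbcca
  | ababcaacb => ababcabb
  | aac => ab
  | ccabbaca => ccabbba

ac->b; cba->c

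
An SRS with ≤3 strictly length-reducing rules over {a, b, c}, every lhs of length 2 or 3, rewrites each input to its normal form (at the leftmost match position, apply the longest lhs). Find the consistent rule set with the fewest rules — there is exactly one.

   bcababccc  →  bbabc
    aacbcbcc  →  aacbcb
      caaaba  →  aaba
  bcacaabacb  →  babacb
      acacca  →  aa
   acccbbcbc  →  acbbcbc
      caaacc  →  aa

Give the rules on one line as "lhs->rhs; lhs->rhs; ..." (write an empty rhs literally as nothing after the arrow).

ca->; cc->

  | bcababccc => bbabccc => bbabc
  | aacbcbcc => aacbcb
  | caaaba => aaba
  | bcacaabacb => bcaabacb => babacb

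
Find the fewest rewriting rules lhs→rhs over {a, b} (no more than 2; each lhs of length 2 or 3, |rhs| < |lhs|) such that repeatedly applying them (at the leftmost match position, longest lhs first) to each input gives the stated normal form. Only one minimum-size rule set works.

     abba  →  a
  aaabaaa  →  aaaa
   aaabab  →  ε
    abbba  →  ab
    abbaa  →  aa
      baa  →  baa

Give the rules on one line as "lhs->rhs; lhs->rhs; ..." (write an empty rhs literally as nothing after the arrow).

  | abba => a
  | aaabaaa => aaaa
  | aaabab => aab => ε
  | abbba => ab

aab->; bba->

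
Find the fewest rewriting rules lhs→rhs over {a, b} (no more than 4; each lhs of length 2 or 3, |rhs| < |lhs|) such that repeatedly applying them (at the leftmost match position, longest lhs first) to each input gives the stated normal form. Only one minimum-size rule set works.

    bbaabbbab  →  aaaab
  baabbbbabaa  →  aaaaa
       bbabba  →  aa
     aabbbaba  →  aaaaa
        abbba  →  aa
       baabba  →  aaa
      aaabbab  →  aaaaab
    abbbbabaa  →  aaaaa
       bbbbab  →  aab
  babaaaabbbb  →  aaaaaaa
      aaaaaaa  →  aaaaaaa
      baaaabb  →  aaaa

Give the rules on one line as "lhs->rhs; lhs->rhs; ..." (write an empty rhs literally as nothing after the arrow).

  | bbaabbbab => ababbbab => aabbab => aaaab
  | baabbbbabaa => abbbbabaa => aabbabaa => aaaabaa => aaaaa
  | bbabba => abbba => aaba => aa
  | aabbbaba => aaababa => aaaaa

abb->aa; ba->; bab->a; bba->ab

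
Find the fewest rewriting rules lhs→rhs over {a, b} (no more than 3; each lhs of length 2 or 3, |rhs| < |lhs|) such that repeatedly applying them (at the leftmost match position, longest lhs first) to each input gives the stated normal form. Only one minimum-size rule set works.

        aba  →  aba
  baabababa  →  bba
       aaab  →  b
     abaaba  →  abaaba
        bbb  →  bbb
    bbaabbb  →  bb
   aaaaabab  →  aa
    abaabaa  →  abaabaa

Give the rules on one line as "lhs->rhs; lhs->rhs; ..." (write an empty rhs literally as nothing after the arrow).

aaa->; abb->b; bab->

  | aba
  | baabababa => baaaba => bba
  | aaab => b
  | abaaba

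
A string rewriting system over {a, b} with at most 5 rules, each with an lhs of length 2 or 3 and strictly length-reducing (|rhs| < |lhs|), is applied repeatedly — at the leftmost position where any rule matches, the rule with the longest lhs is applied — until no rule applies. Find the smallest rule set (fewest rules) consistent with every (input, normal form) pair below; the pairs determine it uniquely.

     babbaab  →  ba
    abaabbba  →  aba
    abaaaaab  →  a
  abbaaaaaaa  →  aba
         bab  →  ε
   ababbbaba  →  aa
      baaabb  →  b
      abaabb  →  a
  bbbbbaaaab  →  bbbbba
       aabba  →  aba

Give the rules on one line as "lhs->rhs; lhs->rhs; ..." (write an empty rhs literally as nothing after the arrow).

  | babbaab => baab => ba
  | abaabbba => ababba => aba
  | abaaaaab => abaaab => abab => a
  | abbaaaaaaa => abaaaaaaa => abaaaaa => abaaa => aba

aaa->a; aab->a; abb->ab; bab->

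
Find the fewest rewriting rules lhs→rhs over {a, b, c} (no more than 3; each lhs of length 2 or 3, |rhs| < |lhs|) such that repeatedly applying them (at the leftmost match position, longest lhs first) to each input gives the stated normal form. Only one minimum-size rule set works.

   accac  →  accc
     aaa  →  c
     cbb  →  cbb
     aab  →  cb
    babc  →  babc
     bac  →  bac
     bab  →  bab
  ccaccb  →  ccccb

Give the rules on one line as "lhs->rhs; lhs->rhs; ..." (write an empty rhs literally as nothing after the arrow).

  | accac => accc
  | aaa => ca => c
  | cbb
  | aab => cb

aa->c; ca->c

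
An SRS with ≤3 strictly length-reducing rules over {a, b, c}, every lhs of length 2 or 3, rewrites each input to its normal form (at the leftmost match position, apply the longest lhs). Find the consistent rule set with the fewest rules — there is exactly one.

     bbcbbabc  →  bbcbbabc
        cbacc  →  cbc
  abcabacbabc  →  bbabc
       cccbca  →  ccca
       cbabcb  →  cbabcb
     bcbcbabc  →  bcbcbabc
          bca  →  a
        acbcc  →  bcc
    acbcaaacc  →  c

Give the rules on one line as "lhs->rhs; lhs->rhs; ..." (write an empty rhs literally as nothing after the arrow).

aa->; ac->; bca->a

  | bbcbbabc
  | cbacc => cbc
  | abcabacbabc => aabacbabc => bacbabc => bbabc
  | cccbca => ccca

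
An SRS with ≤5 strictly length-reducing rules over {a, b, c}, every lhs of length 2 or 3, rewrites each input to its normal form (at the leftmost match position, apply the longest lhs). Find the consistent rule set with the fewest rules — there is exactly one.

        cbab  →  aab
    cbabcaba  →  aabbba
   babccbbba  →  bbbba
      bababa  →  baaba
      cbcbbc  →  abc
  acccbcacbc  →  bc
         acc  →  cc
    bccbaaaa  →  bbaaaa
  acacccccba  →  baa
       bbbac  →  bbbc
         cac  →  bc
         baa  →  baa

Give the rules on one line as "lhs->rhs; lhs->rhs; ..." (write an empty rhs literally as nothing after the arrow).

ac->c; bab->ba; ca->b; cb->a

  | cbab => aab
  | cbabcaba => aabcaba => aabbba
  | babccbbba => baccbbba => bccbbba => bcabba => bbbba
  | bababa => baaba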